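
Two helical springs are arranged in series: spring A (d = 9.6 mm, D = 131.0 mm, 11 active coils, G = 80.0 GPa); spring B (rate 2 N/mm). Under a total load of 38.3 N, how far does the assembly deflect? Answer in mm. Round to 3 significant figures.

k_A = Gd⁴/(8D³N_a) = (80.0×10³)(9.6⁴)/(8·131.0³·11) = 3.4346 N/mm
Series: 1/k_eq = 1/3.4346 + 1/2 = 0.79115; k_eq = 1.264 N/mm
δ = F/k_eq = 38.3/1.264 = 30.301 mm

30.3 mm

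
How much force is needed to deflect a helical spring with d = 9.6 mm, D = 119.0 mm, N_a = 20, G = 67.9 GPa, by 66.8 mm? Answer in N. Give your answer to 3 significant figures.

k = Gd⁴/(8D³N_a) = (67.9×10³)(9.6⁴)/(8·119.0³·20) = 2.1389 N/mm
F = k·δ = 2.1389 × 66.8 = 142.88 N

143 N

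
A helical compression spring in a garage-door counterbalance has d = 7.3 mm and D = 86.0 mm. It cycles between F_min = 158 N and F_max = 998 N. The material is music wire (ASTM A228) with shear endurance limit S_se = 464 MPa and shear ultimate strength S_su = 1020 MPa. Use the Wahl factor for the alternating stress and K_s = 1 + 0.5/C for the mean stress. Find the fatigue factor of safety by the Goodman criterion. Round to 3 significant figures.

C = D/d = 86.0/7.3 = 11.7808; K_W = (4C−1)/(4C−4)+0.615/C = 1.1218; K_s = 1+0.5/C = 1.0424
F_a = (F_max−F_min)/2 = 420 N; F_m = (F_max+F_min)/2 = 578 N
τ_a = K_W·8F_aD/(πd³) = 1.1218 × 236.44 = 265.23 MPa
τ_m = K_s·8F_mD/(πd³) = 1.0424 × 325.39 = 339.2 MPa
Goodman: 1/n_f = τ_a/S_se + τ_m/S_su = 265.23/464 + 339.2/1020 = 0.57162 + 0.33254 = 0.90416
n_f = 1/0.90416 = 1.106

1.11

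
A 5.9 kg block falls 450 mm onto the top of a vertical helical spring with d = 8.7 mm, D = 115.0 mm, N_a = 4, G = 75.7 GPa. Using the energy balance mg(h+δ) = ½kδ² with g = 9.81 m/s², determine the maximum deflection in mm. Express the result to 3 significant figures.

83.2 mm

k = Gd⁴/(8D³N_a) = (75.7×10³)(8.7⁴)/(8·115.0³·4) = 8.9111 N/mm
W = mg = 5.9 × 9.81 = 57.879 N
½kδ² − Wδ − Wh = 0 → δ = (W + √(W² + 2kWh))/k
δ = (57.879 + √(3350 + 464187))/8.9111 = (57.879 + 683.77)/8.9111 = 83.228 mm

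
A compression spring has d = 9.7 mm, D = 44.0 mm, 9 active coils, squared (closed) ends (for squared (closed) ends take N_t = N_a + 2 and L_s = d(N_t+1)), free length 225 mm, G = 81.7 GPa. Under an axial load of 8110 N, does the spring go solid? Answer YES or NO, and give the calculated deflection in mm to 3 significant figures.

k = Gd⁴/(8D³N_a) = (81.7×10³)(9.7⁴)/(8·44.0³·9) = 117.93 N/mm
N_t = 11; L_s = 9.7·12 = 116.4 mm; δ_solid = L₀ − L_s = 225 − 116.4 = 108.6 mm
δ = F/k = 8110/117.93 = 68.771 mm
δ < δ_solid → spring does not go solid

NO, δ = 68.8 mm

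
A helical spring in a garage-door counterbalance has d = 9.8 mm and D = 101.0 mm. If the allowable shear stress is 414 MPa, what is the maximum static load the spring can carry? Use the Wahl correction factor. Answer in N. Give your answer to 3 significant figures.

C = D/d = 101.0/9.8 = 10.3061
K_W = (4C−1)/(4C−4) + 0.615/C = 40.224/37.224 + 0.0597 = 1.1403
τ_max = K·8FD/(πd³) → F_max = τ_allow·πd³/(8DK)
F_max = 414·π·9.8³/(8·101.0·1.1403) = 1.2241e+06/921.33 = 1328.7 N

1330 N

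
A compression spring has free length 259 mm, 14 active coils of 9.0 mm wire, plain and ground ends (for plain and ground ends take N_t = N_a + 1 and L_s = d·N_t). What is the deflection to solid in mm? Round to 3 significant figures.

124 mm

N_t = 15; L_s = 9.0·15 = 135 mm
δ_solid = L₀ − L_s = 259 − 135 = 124 mm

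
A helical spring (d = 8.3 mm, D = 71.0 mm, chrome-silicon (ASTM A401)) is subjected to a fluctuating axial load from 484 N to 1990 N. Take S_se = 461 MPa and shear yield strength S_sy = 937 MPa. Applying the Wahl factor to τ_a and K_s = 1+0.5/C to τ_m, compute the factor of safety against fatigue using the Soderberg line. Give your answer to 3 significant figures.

C = D/d = 71.0/8.3 = 8.5542; K_W = (4C−1)/(4C−4)+0.615/C = 1.1712; K_s = 1+0.5/C = 1.0585
F_a = (F_max−F_min)/2 = 753 N; F_m = (F_max+F_min)/2 = 1237 N
τ_a = K_W·8F_aD/(πd³) = 1.1712 × 238.1 = 278.86 MPa
τ_m = K_s·8F_mD/(πd³) = 1.0585 × 391.14 = 414 MPa
Soderberg: 1/n_f = τ_a/S_se + τ_m/S_sy = 278.86/461 + 414/937 = 0.60490 + 0.44184 = 1.0467
n_f = 1/1.0467 = 0.9554

0.955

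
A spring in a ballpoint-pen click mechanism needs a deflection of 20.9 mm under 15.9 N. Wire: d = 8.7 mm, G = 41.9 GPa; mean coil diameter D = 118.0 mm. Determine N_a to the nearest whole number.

24

Required rate k = F/δ = 15.9/20.9 = 0.76077 N/mm
N_a = Gd⁴/(8D³k) = (41.9×10³ × 8.7⁴)/(8 × 118.0³ × 0.76077)
    = 2.40044e+08 / 9.9997e+06 = 24.01 → 24 coils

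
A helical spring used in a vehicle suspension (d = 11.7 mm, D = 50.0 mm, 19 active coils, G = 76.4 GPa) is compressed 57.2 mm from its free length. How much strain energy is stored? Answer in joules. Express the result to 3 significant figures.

k = Gd⁴/(8D³N_a) = (76.4×10³)(11.7⁴)/(8·50.0³·19) = 75.35 N/mm
U = ½kδ² = 0.5 × 75.35 × 57.2² = 1.2327e+05 N·mm = 123.27 J

123 J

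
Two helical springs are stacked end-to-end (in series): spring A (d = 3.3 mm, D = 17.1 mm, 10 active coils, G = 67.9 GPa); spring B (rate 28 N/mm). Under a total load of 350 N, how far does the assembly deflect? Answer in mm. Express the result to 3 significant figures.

k_A = Gd⁴/(8D³N_a) = (67.9×10³)(3.3⁴)/(8·17.1³·10) = 20.13 N/mm
Series: 1/k_eq = 1/20.13 + 1/28 = 0.085391; k_eq = 11.711 N/mm
δ = F/k_eq = 350/11.711 = 29.887 mm

29.9 mm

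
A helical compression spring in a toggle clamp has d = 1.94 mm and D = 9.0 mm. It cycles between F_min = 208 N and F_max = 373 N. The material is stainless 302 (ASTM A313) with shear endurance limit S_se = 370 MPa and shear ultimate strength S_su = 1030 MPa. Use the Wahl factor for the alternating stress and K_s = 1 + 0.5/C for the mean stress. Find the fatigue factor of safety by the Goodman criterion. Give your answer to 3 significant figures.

C = D/d = 9.0/1.94 = 4.6392; K_W = (4C−1)/(4C−4)+0.615/C = 1.3387; K_s = 1+0.5/C = 1.1078
F_a = (F_max−F_min)/2 = 82.5 N; F_m = (F_max+F_min)/2 = 290.5 N
τ_a = K_W·8F_aD/(πd³) = 1.3387 × 258.96 = 346.66 MPa
τ_m = K_s·8F_mD/(πd³) = 1.1078 × 911.85 = 1010.1 MPa
Goodman: 1/n_f = τ_a/S_se + τ_m/S_su = 346.66/370 + 1010.1/1030 = 0.93691 + 0.98071 = 1.9176
n_f = 1/1.9176 = 0.5215

0.521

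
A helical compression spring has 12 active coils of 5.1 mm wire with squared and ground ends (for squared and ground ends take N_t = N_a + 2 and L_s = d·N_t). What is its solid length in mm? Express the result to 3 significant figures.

71.4 mm

squared and ground ends: N_t = N_a + 2 = 12 + 2 = 14
L_s = d·N_t = 5.1 × 14 = 71.4 mm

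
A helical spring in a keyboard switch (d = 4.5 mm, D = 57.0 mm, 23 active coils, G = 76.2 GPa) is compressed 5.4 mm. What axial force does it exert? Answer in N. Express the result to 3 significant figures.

k = Gd⁴/(8D³N_a) = (76.2×10³)(4.5⁴)/(8·57.0³·23) = 0.91699 N/mm
F = k·δ = 0.91699 × 5.4 = 4.9517 N

4.95 N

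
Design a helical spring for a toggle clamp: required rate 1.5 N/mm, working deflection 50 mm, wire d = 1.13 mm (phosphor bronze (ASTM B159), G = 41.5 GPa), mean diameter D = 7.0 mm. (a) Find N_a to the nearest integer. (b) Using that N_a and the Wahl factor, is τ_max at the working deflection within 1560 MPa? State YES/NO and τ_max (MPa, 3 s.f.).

(a) 16 coils; (b) YES, τ_max = 1180 MPa

N_a = Gd⁴/(8D³k) = (41.5×10³)(1.13⁴)/(8·7.0³·1.5) = 16.44 → N_a = 16
Actual rate k = Gd⁴/(8D³·16) = 1.5412 N/mm
Working load F = kδ = 1.5412·50 = 77.06 N
C = 7.0/1.13 = 6.1947; K_W = (4C−1)/(4C−4)+0.615/C = 1.2437
τ_max = K_W·8FD/(πd³) = 1.2437·951.99 = 1183.9 MPa
τ_max ≤ 1560 MPa → acceptable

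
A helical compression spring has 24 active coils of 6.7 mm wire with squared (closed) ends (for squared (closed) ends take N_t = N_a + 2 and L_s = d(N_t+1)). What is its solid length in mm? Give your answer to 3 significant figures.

181 mm

squared (closed) ends: N_t = N_a + 2 = 24 + 2 = 26
L_s = d·(N_t+1) = 6.7 × 27 = 180.9 mm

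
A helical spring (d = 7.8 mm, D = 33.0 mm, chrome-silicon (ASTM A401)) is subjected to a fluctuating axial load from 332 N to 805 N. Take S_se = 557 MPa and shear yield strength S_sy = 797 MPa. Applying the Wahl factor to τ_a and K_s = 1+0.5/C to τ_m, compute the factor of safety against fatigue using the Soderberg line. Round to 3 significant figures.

4.08

C = D/d = 33.0/7.8 = 4.2308; K_W = (4C−1)/(4C−4)+0.615/C = 1.3775; K_s = 1+0.5/C = 1.1182
F_a = (F_max−F_min)/2 = 236.5 N; F_m = (F_max+F_min)/2 = 568.5 N
τ_a = K_W·8F_aD/(πd³) = 1.3775 × 41.879 = 57.689 MPa
τ_m = K_s·8F_mD/(πd³) = 1.1182 × 100.67 = 112.57 MPa
Soderberg: 1/n_f = τ_a/S_se + τ_m/S_sy = 57.689/557 + 112.57/797 = 0.10357 + 0.14124 = 0.24481
n_f = 1/0.24481 = 4.085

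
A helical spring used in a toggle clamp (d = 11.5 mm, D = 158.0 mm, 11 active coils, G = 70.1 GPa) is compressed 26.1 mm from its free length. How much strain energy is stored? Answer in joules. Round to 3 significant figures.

1.20 J

k = Gd⁴/(8D³N_a) = (70.1×10³)(11.5⁴)/(8·158.0³·11) = 3.5323 N/mm
U = ½kδ² = 0.5 × 3.5323 × 26.1² = 1203.1 N·mm = 1.2031 J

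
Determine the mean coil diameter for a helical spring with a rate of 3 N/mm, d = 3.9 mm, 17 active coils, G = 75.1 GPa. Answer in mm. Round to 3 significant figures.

34.9 mm

D = (Gd⁴/(8N_a·k))^(1/3) = (75.1×10³·3.9⁴/(8·17·3))^(1/3)
  = (42583.2)^(1/3) = 34.9204 mm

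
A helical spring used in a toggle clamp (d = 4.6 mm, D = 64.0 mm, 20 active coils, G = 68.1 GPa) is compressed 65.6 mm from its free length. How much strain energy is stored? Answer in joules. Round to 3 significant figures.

1.56 J

k = Gd⁴/(8D³N_a) = (68.1×10³)(4.6⁴)/(8·64.0³·20) = 0.72697 N/mm
U = ½kδ² = 0.5 × 0.72697 × 65.6² = 1564.2 N·mm = 1.5642 J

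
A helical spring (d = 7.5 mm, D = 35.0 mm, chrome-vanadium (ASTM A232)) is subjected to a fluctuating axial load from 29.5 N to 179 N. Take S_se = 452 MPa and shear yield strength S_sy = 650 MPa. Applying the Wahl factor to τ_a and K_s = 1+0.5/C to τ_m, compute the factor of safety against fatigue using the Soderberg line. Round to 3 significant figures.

11.9

C = D/d = 35.0/7.5 = 4.6667; K_W = (4C−1)/(4C−4)+0.615/C = 1.3363; K_s = 1+0.5/C = 1.1071
F_a = (F_max−F_min)/2 = 74.75 N; F_m = (F_max+F_min)/2 = 104.25 N
τ_a = K_W·8F_aD/(πd³) = 1.3363 × 15.792 = 21.103 MPa
τ_m = K_s·8F_mD/(πd³) = 1.1071 × 22.024 = 24.384 MPa
Soderberg: 1/n_f = τ_a/S_se + τ_m/S_sy = 21.103/452 + 24.384/650 = 0.04669 + 0.03751 = 0.084202
n_f = 1/0.084202 = 11.88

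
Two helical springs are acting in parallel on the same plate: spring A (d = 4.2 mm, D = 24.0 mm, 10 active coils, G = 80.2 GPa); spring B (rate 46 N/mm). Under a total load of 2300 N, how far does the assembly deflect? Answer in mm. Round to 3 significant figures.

33.5 mm

k_A = Gd⁴/(8D³N_a) = (80.2×10³)(4.2⁴)/(8·24.0³·10) = 22.566 N/mm
Parallel: k_eq = 22.566 + 46 = 68.566 N/mm
δ = F/k_eq = 2300/68.566 = 33.544 mm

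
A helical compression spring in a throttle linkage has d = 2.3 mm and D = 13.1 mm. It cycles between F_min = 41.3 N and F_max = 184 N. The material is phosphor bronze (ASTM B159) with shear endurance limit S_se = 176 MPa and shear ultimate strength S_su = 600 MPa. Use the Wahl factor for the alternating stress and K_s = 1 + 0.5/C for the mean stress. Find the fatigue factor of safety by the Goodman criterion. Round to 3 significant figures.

C = D/d = 13.1/2.3 = 5.6957; K_W = (4C−1)/(4C−4)+0.615/C = 1.2677; K_s = 1+0.5/C = 1.0878
F_a = (F_max−F_min)/2 = 71.35 N; F_m = (F_max+F_min)/2 = 112.65 N
τ_a = K_W·8F_aD/(πd³) = 1.2677 × 195.62 = 247.99 MPa
τ_m = K_s·8F_mD/(πd³) = 1.0878 × 308.86 = 335.97 MPa
Goodman: 1/n_f = τ_a/S_se + τ_m/S_su = 247.99/176 + 335.97/600 = 1.40905 + 0.55995 = 1.969
n_f = 1/1.969 = 0.5079

0.508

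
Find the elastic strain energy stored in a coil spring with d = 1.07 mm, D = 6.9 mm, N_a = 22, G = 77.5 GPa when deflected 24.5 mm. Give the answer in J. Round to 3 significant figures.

0.527 J

k = Gd⁴/(8D³N_a) = (77.5×10³)(1.07⁴)/(8·6.9³·22) = 1.757 N/mm
U = ½kδ² = 0.5 × 1.757 × 24.5² = 527.33 N·mm = 0.52733 J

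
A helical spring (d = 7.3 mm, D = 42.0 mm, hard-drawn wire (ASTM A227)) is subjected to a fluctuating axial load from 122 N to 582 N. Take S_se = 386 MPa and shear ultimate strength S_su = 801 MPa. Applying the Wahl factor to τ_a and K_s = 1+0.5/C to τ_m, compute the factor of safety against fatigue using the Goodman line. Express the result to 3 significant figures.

C = D/d = 42.0/7.3 = 5.7534; K_W = (4C−1)/(4C−4)+0.615/C = 1.2647; K_s = 1+0.5/C = 1.0869
F_a = (F_max−F_min)/2 = 230 N; F_m = (F_max+F_min)/2 = 352 N
τ_a = K_W·8F_aD/(πd³) = 1.2647 × 63.234 = 79.97 MPa
τ_m = K_s·8F_mD/(πd³) = 1.0869 × 96.775 = 105.19 MPa
Goodman: 1/n_f = τ_a/S_se + τ_m/S_su = 79.97/386 + 105.19/801 = 0.20718 + 0.13132 = 0.33849
n_f = 1/0.33849 = 2.954

2.95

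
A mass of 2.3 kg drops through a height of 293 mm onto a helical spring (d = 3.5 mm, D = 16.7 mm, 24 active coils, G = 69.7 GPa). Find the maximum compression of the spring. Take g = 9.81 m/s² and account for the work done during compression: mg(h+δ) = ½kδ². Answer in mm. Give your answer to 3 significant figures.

35.6 mm

k = Gd⁴/(8D³N_a) = (69.7×10³)(3.5⁴)/(8·16.7³·24) = 11.696 N/mm
W = mg = 2.3 × 9.81 = 22.563 N
½kδ² − Wδ − Wh = 0 → δ = (W + √(W² + 2kWh))/k
δ = (22.563 + √(509.09 + 154650))/11.696 = (22.563 + 393.9)/11.696 = 35.606 mm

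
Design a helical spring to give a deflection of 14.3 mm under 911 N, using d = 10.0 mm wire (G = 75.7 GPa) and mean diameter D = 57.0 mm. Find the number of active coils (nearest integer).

Required rate k = F/δ = 911/14.3 = 63.706 N/mm
N_a = Gd⁴/(8D³k) = (75.7×10³ × 10.0⁴)/(8 × 57.0³ × 63.706)
    = 7.57e+08 / 9.43837e+07 = 8.02 → 8 coils

8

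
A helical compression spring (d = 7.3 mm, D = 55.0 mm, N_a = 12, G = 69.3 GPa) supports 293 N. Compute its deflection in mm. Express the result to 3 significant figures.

23.8 mm

k = Gd⁴/(8D³N_a) = (69.3×10³)(7.3⁴)/(8·55.0³·12) = 12.322 N/mm
δ = F/k = 293 / 12.322 = 23.779 mm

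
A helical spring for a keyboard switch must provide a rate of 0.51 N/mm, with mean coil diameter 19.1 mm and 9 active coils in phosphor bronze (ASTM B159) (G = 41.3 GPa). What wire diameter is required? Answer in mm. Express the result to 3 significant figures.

1.58 mm

d = (8D³N_a·k / G)^(1/4) = (8·19.1³·9·0.51 / (41.3×10³))^0.25
  = (6.1952)^0.25 = 1.5777 mm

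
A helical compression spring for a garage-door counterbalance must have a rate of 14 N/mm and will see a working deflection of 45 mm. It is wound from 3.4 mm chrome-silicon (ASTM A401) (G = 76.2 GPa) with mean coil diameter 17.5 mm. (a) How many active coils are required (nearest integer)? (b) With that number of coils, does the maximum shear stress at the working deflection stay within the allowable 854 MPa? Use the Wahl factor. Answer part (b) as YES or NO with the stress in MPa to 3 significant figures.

N_a = Gd⁴/(8D³k) = (76.2×10³)(3.4⁴)/(8·17.5³·14) = 16.96 → N_a = 17
Actual rate k = Gd⁴/(8D³·17) = 13.971 N/mm
Working load F = kδ = 13.971·45 = 628.68 N
C = 17.5/3.4 = 5.1471; K_W = (4C−1)/(4C−4)+0.615/C = 1.3003
τ_max = K_W·8FD/(πd³) = 1.3003·712.81 = 926.89 MPa
τ_max > 854 MPa → exceeds allowable

(a) 17 coils; (b) NO, τ_max = 927 MPa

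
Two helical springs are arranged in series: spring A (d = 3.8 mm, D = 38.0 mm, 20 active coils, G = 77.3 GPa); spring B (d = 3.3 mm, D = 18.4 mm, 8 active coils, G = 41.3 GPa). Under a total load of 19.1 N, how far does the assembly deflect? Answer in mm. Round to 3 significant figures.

12.0 mm

k_A = Gd⁴/(8D³N_a) = (77.3×10³)(3.8⁴)/(8·38.0³·20) = 1.8359 N/mm
k_B = Gd⁴/(8D³N_a) = (41.3×10³)(3.3⁴)/(8·18.4³·8) = 12.285 N/mm
Series: 1/k_eq = 1/1.8359 + 1/12.285 = 0.6261; k_eq = 1.5972 N/mm
δ = F/k_eq = 19.1/1.5972 = 11.959 mm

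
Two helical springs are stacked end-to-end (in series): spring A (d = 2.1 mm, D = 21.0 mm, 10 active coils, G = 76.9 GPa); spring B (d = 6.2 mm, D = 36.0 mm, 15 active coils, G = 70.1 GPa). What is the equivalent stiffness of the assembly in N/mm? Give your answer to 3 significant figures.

1.82 N/mm

k_A = Gd⁴/(8D³N_a) = (76.9×10³)(2.1⁴)/(8·21.0³·10) = 2.0186 N/mm
k_B = Gd⁴/(8D³N_a) = (70.1×10³)(6.2⁴)/(8·36.0³·15) = 18.501 N/mm
Series: 1/k_eq = 1/2.0186 + 1/18.501 = 0.54944; k_eq = 1.82 N/mm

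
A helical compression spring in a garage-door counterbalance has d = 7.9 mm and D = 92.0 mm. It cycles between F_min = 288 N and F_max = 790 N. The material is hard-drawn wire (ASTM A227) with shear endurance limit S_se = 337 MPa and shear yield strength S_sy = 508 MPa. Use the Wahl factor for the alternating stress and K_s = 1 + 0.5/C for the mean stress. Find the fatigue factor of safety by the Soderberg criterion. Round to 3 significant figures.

C = D/d = 92.0/7.9 = 11.6456; K_W = (4C−1)/(4C−4)+0.615/C = 1.1233; K_s = 1+0.5/C = 1.0429
F_a = (F_max−F_min)/2 = 251 N; F_m = (F_max+F_min)/2 = 539 N
τ_a = K_W·8F_aD/(πd³) = 1.1233 × 119.27 = 133.97 MPa
τ_m = K_s·8F_mD/(πd³) = 1.0429 × 256.12 = 267.11 MPa
Soderberg: 1/n_f = τ_a/S_se + τ_m/S_sy = 133.97/337 + 267.11/508 = 0.39753 + 0.52581 = 0.92334
n_f = 1/0.92334 = 1.083

1.08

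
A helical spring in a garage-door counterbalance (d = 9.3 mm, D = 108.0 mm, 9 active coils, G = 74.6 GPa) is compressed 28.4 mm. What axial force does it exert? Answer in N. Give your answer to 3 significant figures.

175 N

k = Gd⁴/(8D³N_a) = (74.6×10³)(9.3⁴)/(8·108.0³·9) = 6.1527 N/mm
F = k·δ = 6.1527 × 28.4 = 174.74 N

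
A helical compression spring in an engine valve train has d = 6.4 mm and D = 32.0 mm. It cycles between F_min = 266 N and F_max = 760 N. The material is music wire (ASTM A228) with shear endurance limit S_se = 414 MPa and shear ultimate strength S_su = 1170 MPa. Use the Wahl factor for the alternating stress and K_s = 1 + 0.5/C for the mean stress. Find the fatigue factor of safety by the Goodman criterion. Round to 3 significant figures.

2.54

C = D/d = 32.0/6.4 = 5.0000; K_W = (4C−1)/(4C−4)+0.615/C = 1.3105; K_s = 1+0.5/C = 1.1000
F_a = (F_max−F_min)/2 = 247 N; F_m = (F_max+F_min)/2 = 513 N
τ_a = K_W·8F_aD/(πd³) = 1.3105 × 76.78 = 100.62 MPa
τ_m = K_s·8F_mD/(πd³) = 1.1000 × 159.47 = 175.41 MPa
Goodman: 1/n_f = τ_a/S_se + τ_m/S_su = 100.62/414 + 175.41/1170 = 0.24304 + 0.14993 = 0.39297
n_f = 1/0.39297 = 2.545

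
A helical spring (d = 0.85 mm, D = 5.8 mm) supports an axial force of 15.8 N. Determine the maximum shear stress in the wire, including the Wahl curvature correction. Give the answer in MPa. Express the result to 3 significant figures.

463 MPa

Spring index C = D/d = 5.8/0.85 = 6.8235
K_W = (4C−1)/(4C−4) + 0.615/C = 26.294/23.294 + 0.0901 = 1.2189
τ₀ = 8FD/(πd³) = 8·15.8·5.8/(π·0.85³) = 733.12/1.9293 = 379.99 MPa
τ_max = K·τ₀ = 1.2189 × 379.99 = 463.17 MPa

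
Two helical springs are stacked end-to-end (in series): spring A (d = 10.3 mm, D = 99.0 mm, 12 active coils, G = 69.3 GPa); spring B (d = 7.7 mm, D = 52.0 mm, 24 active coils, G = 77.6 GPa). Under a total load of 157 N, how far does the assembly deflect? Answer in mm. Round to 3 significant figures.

34.3 mm

k_A = Gd⁴/(8D³N_a) = (69.3×10³)(10.3⁴)/(8·99.0³·12) = 8.3735 N/mm
k_B = Gd⁴/(8D³N_a) = (77.6×10³)(7.7⁴)/(8·52.0³·24) = 10.104 N/mm
Series: 1/k_eq = 1/8.3735 + 1/10.104 = 0.21839; k_eq = 4.5789 N/mm
δ = F/k_eq = 157/4.5789 = 34.287 mm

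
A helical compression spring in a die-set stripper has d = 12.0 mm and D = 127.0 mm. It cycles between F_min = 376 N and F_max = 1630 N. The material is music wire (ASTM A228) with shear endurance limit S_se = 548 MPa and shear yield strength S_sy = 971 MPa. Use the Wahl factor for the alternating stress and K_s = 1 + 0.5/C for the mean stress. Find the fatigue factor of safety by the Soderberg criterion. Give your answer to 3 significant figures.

2.24

C = D/d = 127.0/12.0 = 10.5833; K_W = (4C−1)/(4C−4)+0.615/C = 1.1364; K_s = 1+0.5/C = 1.0472
F_a = (F_max−F_min)/2 = 627 N; F_m = (F_max+F_min)/2 = 1003 N
τ_a = K_W·8F_aD/(πd³) = 1.1364 × 117.35 = 133.35 MPa
τ_m = K_s·8F_mD/(πd³) = 1.0472 × 187.72 = 196.58 MPa
Soderberg: 1/n_f = τ_a/S_se + τ_m/S_sy = 133.35/548 + 196.58/971 = 0.24334 + 0.20246 = 0.44579
n_f = 1/0.44579 = 2.243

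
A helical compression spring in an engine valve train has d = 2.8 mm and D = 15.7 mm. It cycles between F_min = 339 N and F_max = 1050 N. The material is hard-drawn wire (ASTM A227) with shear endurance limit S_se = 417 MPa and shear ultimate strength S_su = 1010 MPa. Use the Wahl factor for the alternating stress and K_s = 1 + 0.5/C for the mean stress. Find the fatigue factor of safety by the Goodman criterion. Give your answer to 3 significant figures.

0.299

C = D/d = 15.7/2.8 = 5.6071; K_W = (4C−1)/(4C−4)+0.615/C = 1.2725; K_s = 1+0.5/C = 1.0892
F_a = (F_max−F_min)/2 = 355.5 N; F_m = (F_max+F_min)/2 = 694.5 N
τ_a = K_W·8F_aD/(πd³) = 1.2725 × 647.45 = 823.86 MPa
τ_m = K_s·8F_mD/(πd³) = 1.0892 × 1264.8 = 1377.6 MPa
Goodman: 1/n_f = τ_a/S_se + τ_m/S_su = 823.86/417 + 1377.6/1010 = 1.97568 + 1.36400 = 3.3397
n_f = 1/3.3397 = 0.2994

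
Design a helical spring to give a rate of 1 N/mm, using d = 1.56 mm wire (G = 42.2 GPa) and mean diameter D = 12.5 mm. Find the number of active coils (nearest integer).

16

N_a = Gd⁴/(8D³k) = (42.2×10³ × 1.56⁴)/(8 × 12.5³ × 1)
    = 249926 / 15625 = 16 → 16 coils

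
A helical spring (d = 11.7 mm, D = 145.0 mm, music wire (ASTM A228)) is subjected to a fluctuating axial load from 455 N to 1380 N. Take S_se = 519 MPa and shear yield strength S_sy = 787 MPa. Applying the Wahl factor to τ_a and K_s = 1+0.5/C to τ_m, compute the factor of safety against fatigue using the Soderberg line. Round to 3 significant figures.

1.97

C = D/d = 145.0/11.7 = 12.3932; K_W = (4C−1)/(4C−4)+0.615/C = 1.1155; K_s = 1+0.5/C = 1.0403
F_a = (F_max−F_min)/2 = 462.5 N; F_m = (F_max+F_min)/2 = 917.5 N
τ_a = K_W·8F_aD/(πd³) = 1.1155 × 106.63 = 118.94 MPa
τ_m = K_s·8F_mD/(πd³) = 1.0403 × 211.52 = 220.06 MPa
Soderberg: 1/n_f = τ_a/S_se + τ_m/S_sy = 118.94/519 + 220.06/787 = 0.22916 + 0.27961 = 0.50878
n_f = 1/0.50878 = 1.965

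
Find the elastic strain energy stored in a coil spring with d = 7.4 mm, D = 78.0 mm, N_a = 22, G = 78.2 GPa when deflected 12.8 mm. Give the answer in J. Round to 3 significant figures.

k = Gd⁴/(8D³N_a) = (78.2×10³)(7.4⁴)/(8·78.0³·22) = 2.8076 N/mm
U = ½kδ² = 0.5 × 2.8076 × 12.8² = 230 N·mm = 0.23 J

0.230 J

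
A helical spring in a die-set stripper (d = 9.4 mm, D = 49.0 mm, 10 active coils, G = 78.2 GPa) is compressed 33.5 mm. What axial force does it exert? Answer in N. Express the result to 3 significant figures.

k = Gd⁴/(8D³N_a) = (78.2×10³)(9.4⁴)/(8·49.0³·10) = 64.869 N/mm
F = k·δ = 64.869 × 33.5 = 2173.1 N

2170 N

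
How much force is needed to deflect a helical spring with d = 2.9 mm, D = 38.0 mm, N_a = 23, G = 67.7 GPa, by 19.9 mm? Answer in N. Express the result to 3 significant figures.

k = Gd⁴/(8D³N_a) = (67.7×10³)(2.9⁴)/(8·38.0³·23) = 0.47426 N/mm
F = k·δ = 0.47426 × 19.9 = 9.4377 N

9.44 N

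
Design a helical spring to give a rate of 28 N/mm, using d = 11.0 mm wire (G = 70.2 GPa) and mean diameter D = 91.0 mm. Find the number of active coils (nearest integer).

N_a = Gd⁴/(8D³k) = (70.2×10³ × 11.0⁴)/(8 × 91.0³ × 28)
    = 1.0278e+09 / 1.688e+08 = 6.089 → 6 coils

6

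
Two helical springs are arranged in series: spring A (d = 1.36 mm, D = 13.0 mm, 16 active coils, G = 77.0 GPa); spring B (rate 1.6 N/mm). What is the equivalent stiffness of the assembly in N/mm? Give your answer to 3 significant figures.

k_A = Gd⁴/(8D³N_a) = (77.0×10³)(1.36⁴)/(8·13.0³·16) = 0.93671 N/mm
Series: 1/k_eq = 1/0.93671 + 1/1.6 = 1.6926; k_eq = 0.59082 N/mm

0.591 N/mm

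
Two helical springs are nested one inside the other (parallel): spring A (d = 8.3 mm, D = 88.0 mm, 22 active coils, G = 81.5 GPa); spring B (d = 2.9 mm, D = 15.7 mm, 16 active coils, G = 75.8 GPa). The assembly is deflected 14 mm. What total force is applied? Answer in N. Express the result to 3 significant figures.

k_A = Gd⁴/(8D³N_a) = (81.5×10³)(8.3⁴)/(8·88.0³·22) = 3.2248 N/mm
k_B = Gd⁴/(8D³N_a) = (75.8×10³)(2.9⁴)/(8·15.7³·16) = 10.823 N/mm
Parallel: k_eq = 3.2248 + 10.823 = 14.048 N/mm
F = k_eq·δ = 14.048·14 = 196.67 N

197 N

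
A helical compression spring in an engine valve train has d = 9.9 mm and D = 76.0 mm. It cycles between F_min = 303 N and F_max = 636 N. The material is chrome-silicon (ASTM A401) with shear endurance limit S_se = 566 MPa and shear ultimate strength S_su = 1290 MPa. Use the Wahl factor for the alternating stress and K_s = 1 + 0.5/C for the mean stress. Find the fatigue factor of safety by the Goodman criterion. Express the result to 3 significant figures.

6.79

C = D/d = 76.0/9.9 = 7.6768; K_W = (4C−1)/(4C−4)+0.615/C = 1.1924; K_s = 1+0.5/C = 1.0651
F_a = (F_max−F_min)/2 = 166.5 N; F_m = (F_max+F_min)/2 = 469.5 N
τ_a = K_W·8F_aD/(πd³) = 1.1924 × 33.21 = 39.6 MPa
τ_m = K_s·8F_mD/(πd³) = 1.0651 × 93.645 = 99.744 MPa
Goodman: 1/n_f = τ_a/S_se + τ_m/S_su = 39.6/566 + 99.744/1290 = 0.06997 + 0.07732 = 0.14729
n_f = 1/0.14729 = 6.789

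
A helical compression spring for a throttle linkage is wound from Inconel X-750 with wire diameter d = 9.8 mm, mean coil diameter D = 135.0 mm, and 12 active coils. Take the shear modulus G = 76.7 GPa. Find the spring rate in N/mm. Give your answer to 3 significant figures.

3.00 N/mm

k = Gd⁴/(8D³N_a) = (76.7×10³ × 9.8⁴) / (8 × 135.0³ × 12)
  = 7.07456e+08 / 2.36196e+08 = 2.9952 N/mm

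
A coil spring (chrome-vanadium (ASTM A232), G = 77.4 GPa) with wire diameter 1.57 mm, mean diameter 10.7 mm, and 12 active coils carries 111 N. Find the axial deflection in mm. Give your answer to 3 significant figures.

k = Gd⁴/(8D³N_a) = (77.4×10³)(1.57⁴)/(8·10.7³·12) = 3.9987 N/mm
δ = F/k = 111 / 3.9987 = 27.759 mm

27.8 mm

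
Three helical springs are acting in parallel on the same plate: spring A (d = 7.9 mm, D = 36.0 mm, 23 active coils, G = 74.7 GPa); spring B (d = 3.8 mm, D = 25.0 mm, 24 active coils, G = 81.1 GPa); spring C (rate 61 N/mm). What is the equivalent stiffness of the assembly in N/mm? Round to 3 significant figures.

101 N/mm

k_A = Gd⁴/(8D³N_a) = (74.7×10³)(7.9⁴)/(8·36.0³·23) = 33.893 N/mm
k_B = Gd⁴/(8D³N_a) = (81.1×10³)(3.8⁴)/(8·25.0³·24) = 5.6368 N/mm
Parallel: k_eq = 33.893 + 5.6368 + 61 = 100.53 N/mm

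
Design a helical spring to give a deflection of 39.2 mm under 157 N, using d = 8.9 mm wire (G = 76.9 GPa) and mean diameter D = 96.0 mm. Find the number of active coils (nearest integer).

17

Required rate k = F/δ = 157/39.2 = 4.0051 N/mm
N_a = Gd⁴/(8D³k) = (76.9×10³ × 8.9⁴)/(8 × 96.0³ × 4.0051)
    = 4.82488e+08 / 2.83477e+07 = 17.02 → 17 coils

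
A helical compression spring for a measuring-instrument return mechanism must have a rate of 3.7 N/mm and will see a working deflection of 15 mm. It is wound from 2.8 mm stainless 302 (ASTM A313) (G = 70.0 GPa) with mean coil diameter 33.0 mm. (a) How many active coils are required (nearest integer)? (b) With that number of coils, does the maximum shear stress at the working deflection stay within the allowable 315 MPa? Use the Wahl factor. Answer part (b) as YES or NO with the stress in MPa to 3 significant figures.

(a) 4 coils; (b) YES, τ_max = 241 MPa

N_a = Gd⁴/(8D³k) = (70.0×10³)(2.8⁴)/(8·33.0³·3.7) = 4.045 → N_a = 4
Actual rate k = Gd⁴/(8D³·4) = 3.7414 N/mm
Working load F = kδ = 3.7414·15 = 56.122 N
C = 33.0/2.8 = 11.7857; K_W = (4C−1)/(4C−4)+0.615/C = 1.1217
τ_max = K_W·8FD/(πd³) = 1.1217·214.84 = 240.99 MPa
τ_max ≤ 315 MPa → acceptable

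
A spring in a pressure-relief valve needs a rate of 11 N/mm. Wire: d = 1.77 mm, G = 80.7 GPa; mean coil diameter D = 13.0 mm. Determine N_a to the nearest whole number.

4

N_a = Gd⁴/(8D³k) = (80.7×10³ × 1.77⁴)/(8 × 13.0³ × 11)
    = 792076 / 193336 = 4.097 → 4 coils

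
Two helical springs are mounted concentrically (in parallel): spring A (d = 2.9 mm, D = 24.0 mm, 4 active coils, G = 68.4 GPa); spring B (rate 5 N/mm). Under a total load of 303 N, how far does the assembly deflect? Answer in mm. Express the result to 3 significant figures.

k_A = Gd⁴/(8D³N_a) = (68.4×10³)(2.9⁴)/(8·24.0³·4) = 10.936 N/mm
Parallel: k_eq = 10.936 + 5 = 15.936 N/mm
δ = F/k_eq = 303/15.936 = 19.013 mm

19.0 mm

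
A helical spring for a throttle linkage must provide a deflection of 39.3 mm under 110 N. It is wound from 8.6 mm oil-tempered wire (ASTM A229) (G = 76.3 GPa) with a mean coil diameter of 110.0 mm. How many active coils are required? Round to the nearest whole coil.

14

Required rate k = F/δ = 110/39.3 = 2.799 N/mm
N_a = Gd⁴/(8D³k) = (76.3×10³ × 8.6⁴)/(8 × 110.0³ × 2.799)
    = 4.17367e+08 / 2.98036e+07 = 14 → 14 coils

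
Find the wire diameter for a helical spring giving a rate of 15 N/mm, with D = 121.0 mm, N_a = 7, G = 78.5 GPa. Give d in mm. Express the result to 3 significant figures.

11.7 mm

d = (8D³N_a·k / G)^(1/4) = (8·121.0³·7·15 / (78.5×10³))^0.25
  = (18957)^0.25 = 11.7339 mm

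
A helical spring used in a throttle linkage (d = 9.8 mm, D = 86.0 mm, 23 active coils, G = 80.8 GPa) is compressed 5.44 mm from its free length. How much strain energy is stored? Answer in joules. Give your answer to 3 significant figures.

k = Gd⁴/(8D³N_a) = (80.8×10³)(9.8⁴)/(8·86.0³·23) = 6.368 N/mm
U = ½kδ² = 0.5 × 6.368 × 5.44² = 94.226 N·mm = 0.094226 J

0.0942 J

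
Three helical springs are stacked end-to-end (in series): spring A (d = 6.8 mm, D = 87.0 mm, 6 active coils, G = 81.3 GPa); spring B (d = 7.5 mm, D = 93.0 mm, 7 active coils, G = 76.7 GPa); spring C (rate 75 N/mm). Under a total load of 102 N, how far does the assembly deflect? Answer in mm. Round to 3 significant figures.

k_A = Gd⁴/(8D³N_a) = (81.3×10³)(6.8⁴)/(8·87.0³·6) = 5.4996 N/mm
k_B = Gd⁴/(8D³N_a) = (76.7×10³)(7.5⁴)/(8·93.0³·7) = 5.3877 N/mm
Series: 1/k_eq = 1/5.4996 + 1/5.3877 + 1/75 = 0.38077; k_eq = 2.6262 N/mm
δ = F/k_eq = 102/2.6262 = 38.839 mm

38.8 mm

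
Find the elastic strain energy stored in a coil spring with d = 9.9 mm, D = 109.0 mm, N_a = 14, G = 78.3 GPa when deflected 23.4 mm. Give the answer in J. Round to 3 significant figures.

1.42 J

k = Gd⁴/(8D³N_a) = (78.3×10³)(9.9⁴)/(8·109.0³·14) = 5.1857 N/mm
U = ½kδ² = 0.5 × 5.1857 × 23.4² = 1419.7 N·mm = 1.4197 J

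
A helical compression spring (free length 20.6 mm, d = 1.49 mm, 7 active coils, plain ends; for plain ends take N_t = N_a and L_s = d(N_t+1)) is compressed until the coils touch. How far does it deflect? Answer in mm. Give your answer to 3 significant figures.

8.68 mm

N_t = 7; L_s = 1.49·8 = 11.92 mm
δ_solid = L₀ − L_s = 20.6 − 11.92 = 8.68 mm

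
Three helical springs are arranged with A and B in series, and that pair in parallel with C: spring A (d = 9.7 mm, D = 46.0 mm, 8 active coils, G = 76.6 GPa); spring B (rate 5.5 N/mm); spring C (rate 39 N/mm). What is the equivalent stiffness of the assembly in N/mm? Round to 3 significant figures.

k_A = Gd⁴/(8D³N_a) = (76.6×10³)(9.7⁴)/(8·46.0³·8) = 108.86 N/mm
Springs A,B series: k_AB = 1/(1/108.86+1/5.5) = 5.2355 N/mm; parallel with C: k_eq = 5.2355+39 = 44.235 N/mm

44.2 N/mm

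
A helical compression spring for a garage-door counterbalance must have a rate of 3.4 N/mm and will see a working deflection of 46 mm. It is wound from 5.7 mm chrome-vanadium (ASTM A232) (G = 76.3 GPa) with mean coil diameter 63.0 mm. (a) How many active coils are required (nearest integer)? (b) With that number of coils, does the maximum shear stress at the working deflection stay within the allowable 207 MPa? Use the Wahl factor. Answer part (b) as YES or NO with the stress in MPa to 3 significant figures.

N_a = Gd⁴/(8D³k) = (76.3×10³)(5.7⁴)/(8·63.0³·3.4) = 11.84 → N_a = 12
Actual rate k = Gd⁴/(8D³·12) = 3.3553 N/mm
Working load F = kδ = 3.3553·46 = 154.34 N
C = 63.0/5.7 = 11.0526; K_W = (4C−1)/(4C−4)+0.615/C = 1.1303
τ_max = K_W·8FD/(πd³) = 1.1303·133.7 = 151.12 MPa
τ_max ≤ 207 MPa → acceptable

(a) 12 coils; (b) YES, τ_max = 151 MPa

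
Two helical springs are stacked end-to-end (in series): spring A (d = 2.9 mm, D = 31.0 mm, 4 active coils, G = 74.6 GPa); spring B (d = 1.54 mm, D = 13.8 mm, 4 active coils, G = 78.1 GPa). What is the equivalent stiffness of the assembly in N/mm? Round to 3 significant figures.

k_A = Gd⁴/(8D³N_a) = (74.6×10³)(2.9⁴)/(8·31.0³·4) = 5.5347 N/mm
k_B = Gd⁴/(8D³N_a) = (78.1×10³)(1.54⁴)/(8·13.8³·4) = 5.2233 N/mm
Series: 1/k_eq = 1/5.5347 + 1/5.2233 = 0.37213; k_eq = 2.6873 N/mm

2.69 N/mm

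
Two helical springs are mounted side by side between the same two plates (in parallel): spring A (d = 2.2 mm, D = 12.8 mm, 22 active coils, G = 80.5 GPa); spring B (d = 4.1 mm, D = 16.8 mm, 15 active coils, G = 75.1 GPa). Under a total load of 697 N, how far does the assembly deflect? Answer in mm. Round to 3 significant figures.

16.4 mm

k_A = Gd⁴/(8D³N_a) = (80.5×10³)(2.2⁴)/(8·12.8³·22) = 5.1091 N/mm
k_B = Gd⁴/(8D³N_a) = (75.1×10³)(4.1⁴)/(8·16.8³·15) = 37.296 N/mm
Parallel: k_eq = 5.1091 + 37.296 = 42.405 N/mm
δ = F/k_eq = 697/42.405 = 16.437 mm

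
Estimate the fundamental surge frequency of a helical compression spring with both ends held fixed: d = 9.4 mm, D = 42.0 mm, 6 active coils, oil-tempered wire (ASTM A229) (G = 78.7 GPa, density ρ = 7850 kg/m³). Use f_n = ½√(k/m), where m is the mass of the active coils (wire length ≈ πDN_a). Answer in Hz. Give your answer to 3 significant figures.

316 Hz

k = Gd⁴/(8D³N_a) = (78.7×10³)(9.4⁴)/(8·42.0³·6) = 172.78 N/mm = 1.7278e+05 N/m
Wire length L = πDN_a = π·42.0·6 = 791.68 mm
m = ρ·(πd²/4)·L = 7850 × 69.398×10⁻⁶ m² × 0.79168 m = 0.43129 kg
f_n = ½√(k/m) = 0.5·√(1.7278e+05/0.43129) = 0.5·√(4.0062e+05) = 316.47 Hz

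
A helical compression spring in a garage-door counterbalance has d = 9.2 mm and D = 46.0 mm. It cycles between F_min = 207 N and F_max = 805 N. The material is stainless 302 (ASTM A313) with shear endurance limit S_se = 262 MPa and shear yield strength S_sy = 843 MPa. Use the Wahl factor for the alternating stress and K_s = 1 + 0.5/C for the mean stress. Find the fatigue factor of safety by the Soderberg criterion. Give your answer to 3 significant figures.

3.08

C = D/d = 46.0/9.2 = 5.0000; K_W = (4C−1)/(4C−4)+0.615/C = 1.3105; K_s = 1+0.5/C = 1.1000
F_a = (F_max−F_min)/2 = 299 N; F_m = (F_max+F_min)/2 = 506 N
τ_a = K_W·8F_aD/(πd³) = 1.3105 × 44.979 = 58.944 MPa
τ_m = K_s·8F_mD/(πd³) = 1.1000 × 76.118 = 83.729 MPa
Soderberg: 1/n_f = τ_a/S_se + τ_m/S_sy = 58.944/262 + 83.729/843 = 0.22498 + 0.09932 = 0.3243
n_f = 1/0.3243 = 3.084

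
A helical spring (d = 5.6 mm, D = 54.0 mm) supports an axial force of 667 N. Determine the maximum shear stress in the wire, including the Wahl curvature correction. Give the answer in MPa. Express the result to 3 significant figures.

Spring index C = D/d = 54.0/5.6 = 9.6429
K_W = (4C−1)/(4C−4) + 0.615/C = 37.571/34.571 + 0.0638 = 1.1506
τ₀ = 8FD/(πd³) = 8·667·54.0/(π·5.6³) = 288144/551.71 = 522.27 MPa
τ_max = K·τ₀ = 1.1506 × 522.27 = 600.9 MPa

601 MPa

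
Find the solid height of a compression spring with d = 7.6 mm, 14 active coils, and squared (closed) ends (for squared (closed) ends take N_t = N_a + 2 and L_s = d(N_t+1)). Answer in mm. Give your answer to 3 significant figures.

squared (closed) ends: N_t = N_a + 2 = 14 + 2 = 16
L_s = d·(N_t+1) = 7.6 × 17 = 129.2 mm

129 mm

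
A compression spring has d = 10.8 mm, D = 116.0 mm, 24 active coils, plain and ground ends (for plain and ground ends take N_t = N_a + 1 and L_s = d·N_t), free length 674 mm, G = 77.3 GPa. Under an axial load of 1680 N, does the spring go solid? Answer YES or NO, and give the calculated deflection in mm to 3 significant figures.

k = Gd⁴/(8D³N_a) = (77.3×10³)(10.8⁴)/(8·116.0³·24) = 3.5091 N/mm
N_t = 25; L_s = 10.8·25 = 270 mm; δ_solid = L₀ − L_s = 674 − 270 = 404 mm
δ = F/k = 1680/3.5091 = 478.75 mm
δ ≥ δ_solid → spring goes solid

YES, δ = 479 mm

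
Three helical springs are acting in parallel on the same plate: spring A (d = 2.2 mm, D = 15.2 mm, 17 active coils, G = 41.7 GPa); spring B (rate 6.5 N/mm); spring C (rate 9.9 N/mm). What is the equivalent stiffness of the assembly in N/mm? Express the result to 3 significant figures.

18.4 N/mm

k_A = Gd⁴/(8D³N_a) = (41.7×10³)(2.2⁴)/(8·15.2³·17) = 2.0453 N/mm
Parallel: k_eq = 2.0453 + 6.5 + 9.9 = 18.445 N/mm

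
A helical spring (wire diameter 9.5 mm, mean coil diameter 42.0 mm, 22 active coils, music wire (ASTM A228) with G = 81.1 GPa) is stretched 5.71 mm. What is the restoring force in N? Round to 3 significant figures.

289 N

k = Gd⁴/(8D³N_a) = (81.1×10³)(9.5⁴)/(8·42.0³·22) = 50.659 N/mm
F = k·δ = 50.659 × 5.71 = 289.26 N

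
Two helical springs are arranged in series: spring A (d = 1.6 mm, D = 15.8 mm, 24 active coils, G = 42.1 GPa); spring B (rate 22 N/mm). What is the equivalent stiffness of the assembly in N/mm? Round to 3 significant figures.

k_A = Gd⁴/(8D³N_a) = (42.1×10³)(1.6⁴)/(8·15.8³·24) = 0.36433 N/mm
Series: 1/k_eq = 1/0.36433 + 1/22 = 2.7903; k_eq = 0.35839 N/mm

0.358 N/mm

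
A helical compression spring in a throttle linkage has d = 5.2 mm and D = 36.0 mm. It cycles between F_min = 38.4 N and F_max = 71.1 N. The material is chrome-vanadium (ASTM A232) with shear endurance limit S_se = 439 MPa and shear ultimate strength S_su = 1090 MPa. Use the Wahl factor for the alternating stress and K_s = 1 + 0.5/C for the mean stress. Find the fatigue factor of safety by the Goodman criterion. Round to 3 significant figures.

15.5

C = D/d = 36.0/5.2 = 6.9231; K_W = (4C−1)/(4C−4)+0.615/C = 1.2155; K_s = 1+0.5/C = 1.0722
F_a = (F_max−F_min)/2 = 16.35 N; F_m = (F_max+F_min)/2 = 54.75 N
τ_a = K_W·8F_aD/(πd³) = 1.2155 × 10.66 = 12.957 MPa
τ_m = K_s·8F_mD/(πd³) = 1.0722 × 35.696 = 38.274 MPa
Goodman: 1/n_f = τ_a/S_se + τ_m/S_su = 12.957/439 + 38.274/1090 = 0.02951 + 0.03511 = 0.064627
n_f = 1/0.064627 = 15.47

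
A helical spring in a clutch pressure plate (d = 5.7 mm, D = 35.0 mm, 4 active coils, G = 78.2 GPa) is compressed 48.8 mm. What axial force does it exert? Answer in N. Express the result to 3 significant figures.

k = Gd⁴/(8D³N_a) = (78.2×10³)(5.7⁴)/(8·35.0³·4) = 60.166 N/mm
F = k·δ = 60.166 × 48.8 = 2936.1 N

2940 N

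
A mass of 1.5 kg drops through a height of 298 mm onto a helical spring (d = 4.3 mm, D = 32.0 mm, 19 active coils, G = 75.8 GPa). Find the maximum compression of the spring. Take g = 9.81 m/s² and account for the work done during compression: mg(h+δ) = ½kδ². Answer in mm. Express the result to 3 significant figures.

k = Gd⁴/(8D³N_a) = (75.8×10³)(4.3⁴)/(8·32.0³·19) = 5.2029 N/mm
W = mg = 1.5 × 9.81 = 14.715 N
½kδ² − Wδ − Wh = 0 → δ = (W + √(W² + 2kWh))/k
δ = (14.715 + √(216.53 + 45630.6))/5.2029 = (14.715 + 214.12)/5.2029 = 43.982 mm

44.0 mm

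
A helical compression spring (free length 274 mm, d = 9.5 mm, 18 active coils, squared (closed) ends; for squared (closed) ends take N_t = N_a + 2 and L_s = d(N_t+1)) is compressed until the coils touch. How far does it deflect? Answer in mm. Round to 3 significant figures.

74.5 mm

N_t = 20; L_s = 9.5·21 = 199.5 mm
δ_solid = L₀ − L_s = 274 − 199.5 = 74.5 mm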